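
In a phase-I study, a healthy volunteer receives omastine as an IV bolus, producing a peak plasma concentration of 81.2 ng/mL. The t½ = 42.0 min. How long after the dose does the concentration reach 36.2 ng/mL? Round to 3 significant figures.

k = ln 2 / 42.0 = 0.01650 min⁻¹
C(t) = C₀ e^(−kt)  ⇒  t = ln(C₀/C) / k
t = ln(81.2/36.2) / 0.01650 = 0.8079 / 0.01650 ≈ 49.0 minutes

49.0 minutes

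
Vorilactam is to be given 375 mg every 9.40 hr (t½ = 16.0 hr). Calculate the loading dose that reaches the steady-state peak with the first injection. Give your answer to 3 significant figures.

k = ln 2 / 16.0 = 0.04332 hr⁻¹
Accumulation ratio R = 1 / (1 − e^(−kτ)) = 1 / (1 − e^(−0.04332×9.40)) = 1 / (1 − 0.6655) = 2.989
Loading dose = maintenance dose × R = 375 × 2.989 ≈ 1120 mg

1120 mg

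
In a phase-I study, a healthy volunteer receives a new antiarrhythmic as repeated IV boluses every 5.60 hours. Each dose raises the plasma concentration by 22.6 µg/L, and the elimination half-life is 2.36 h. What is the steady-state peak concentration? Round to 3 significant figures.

28.0 µg/L

k = ln 2 / 2.36 = 0.2937 h⁻¹
Fraction remaining after one interval: e^(−kτ) = e^(−0.2937 × 5.60) = 0.1931
R = 1 / (1 − 0.1931) = 1.239
Css,max = 22.6 × 1.239 ≈ 28.0 µg/L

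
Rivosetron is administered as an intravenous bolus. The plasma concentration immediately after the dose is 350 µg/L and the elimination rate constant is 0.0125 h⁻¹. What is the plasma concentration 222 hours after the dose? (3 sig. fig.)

C(t) = C₀ e^(−kt) = 350 × e^(−0.01250 × 222) = 350 × e^(−2.775) = 350 × 0.06235 ≈ 21.8 µg/L

21.8 µg/L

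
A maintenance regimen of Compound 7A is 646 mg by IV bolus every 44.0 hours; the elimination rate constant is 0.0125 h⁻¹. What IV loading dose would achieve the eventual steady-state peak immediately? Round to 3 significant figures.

Accumulation ratio R = 1 / (1 − e^(−kτ)) = 1 / (1 − e^(−0.01250×44.0)) = 1 / (1 − 0.5769) = 2.364
Loading dose = maintenance dose × R = 646 × 2.364 ≈ 1530 mg

1530 mg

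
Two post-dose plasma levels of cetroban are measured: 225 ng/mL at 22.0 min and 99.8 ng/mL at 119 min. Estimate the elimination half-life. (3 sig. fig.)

k = ln(C₁/C₂) / (t₂ − t₁) = ln(225/99.8) / (119 − 22.0)
  = 0.8129 / 97.00 = 0.008381 min⁻¹
t½ = ln 2 / k = ln 2 / 0.008381 ≈ 82.7 minutes

82.7 minutes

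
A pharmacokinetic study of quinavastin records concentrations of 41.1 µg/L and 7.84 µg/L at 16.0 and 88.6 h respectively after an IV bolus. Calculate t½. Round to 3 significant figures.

k = ln(C₁/C₂) / (t₂ − t₁) = ln(41.1/7.84) / (88.6 − 16.0)
  = 1.657 / 72.60 = 0.02282 h⁻¹
t½ = ln 2 / k = ln 2 / 0.02282 ≈ 30.4 hours

30.4 hours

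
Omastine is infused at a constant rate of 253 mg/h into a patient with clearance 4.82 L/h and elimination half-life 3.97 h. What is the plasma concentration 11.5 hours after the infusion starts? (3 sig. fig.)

45.4 µg/mL

Css = rate / CL = 253 / 4.82 = 52.49 µg/mL
k = ln 2 / 3.97 = 0.1746 h⁻¹
C(t) = Css (1 − e^(−kt)) = 52.49 × (1 − e^(−2.008)) = 52.49 × 0.8657 ≈ 45.4 µg/mL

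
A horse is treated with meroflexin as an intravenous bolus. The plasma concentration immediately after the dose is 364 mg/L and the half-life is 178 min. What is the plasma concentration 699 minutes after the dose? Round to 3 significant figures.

k = ln 2 / 178 = 0.003894 min⁻¹
C(t) = C₀ e^(−kt) = 364 × e^(−0.003894 × 699) = 364 × e^(−2.722) = 364 × 0.06575 ≈ 23.9 mg/L

23.9 mg/L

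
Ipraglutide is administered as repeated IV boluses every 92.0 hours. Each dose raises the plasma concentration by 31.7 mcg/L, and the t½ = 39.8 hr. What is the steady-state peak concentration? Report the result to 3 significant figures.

k = ln 2 / 39.8 = 0.01742 hr⁻¹
Fraction remaining after one interval: e^(−kτ) = e^(−0.01742 × 92.0) = 0.2014
R = 1 / (1 − 0.2014) = 1.252
Css,max = 31.7 × 1.252 ≈ 39.7 mcg/L

39.7 mcg/L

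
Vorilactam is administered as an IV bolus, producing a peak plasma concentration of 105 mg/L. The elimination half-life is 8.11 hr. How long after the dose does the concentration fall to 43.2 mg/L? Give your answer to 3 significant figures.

10.4 hours

k = ln 2 / 8.11 = 0.08547 hr⁻¹
C(t) = C₀ e^(−kt)  ⇒  t = ln(C₀/C) / k
t = ln(105/43.2) / 0.08547 = 0.8881 / 0.08547 ≈ 10.4 hours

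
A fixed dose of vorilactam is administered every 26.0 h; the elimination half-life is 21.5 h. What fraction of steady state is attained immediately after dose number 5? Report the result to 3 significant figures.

0.985

k = ln 2 / 21.5 = 0.03224 h⁻¹
f_n = 1 − e^(−nkτ) = 1 − e^(−5 × 0.03224 × 26.0) = 1 − e^(−4.191) = 1 − 0.01513 ≈ 0.985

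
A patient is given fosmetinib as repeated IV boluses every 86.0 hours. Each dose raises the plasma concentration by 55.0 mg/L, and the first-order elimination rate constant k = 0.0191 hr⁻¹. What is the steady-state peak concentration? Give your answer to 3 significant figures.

Fraction remaining after one interval: e^(−kτ) = e^(−0.01910 × 86.0) = 0.1935
R = 1 / (1 − 0.1935) = 1.240
Css,max = 55.0 × 1.240 ≈ 68.2 mg/L

68.2 mg/L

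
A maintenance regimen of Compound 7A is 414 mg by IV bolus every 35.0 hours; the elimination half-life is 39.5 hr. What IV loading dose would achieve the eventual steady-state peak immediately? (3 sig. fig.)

k = ln 2 / 39.5 = 0.01755 hr⁻¹
Accumulation ratio R = 1 / (1 − e^(−kτ)) = 1 / (1 − e^(−0.01755×35.0)) = 1 / (1 − 0.5411) = 2.179
Loading dose = maintenance dose × R = 414 × 2.179 ≈ 902 mg

902 mg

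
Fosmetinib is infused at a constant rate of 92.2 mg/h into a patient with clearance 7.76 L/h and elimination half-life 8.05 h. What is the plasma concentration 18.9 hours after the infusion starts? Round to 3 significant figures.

Css = rate / CL = 92.2 / 7.76 = 11.88 µg/mL
k = ln 2 / 8.05 = 0.08611 h⁻¹
C(t) = Css (1 − e^(−kt)) = 11.88 × (1 − e^(−1.627)) = 11.88 × 0.8036 ≈ 9.55 µg/mL

9.55 µg/mL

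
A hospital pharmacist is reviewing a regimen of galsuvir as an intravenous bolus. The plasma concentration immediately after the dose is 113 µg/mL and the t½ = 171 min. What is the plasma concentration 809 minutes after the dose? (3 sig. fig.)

k = ln 2 / 171 = 0.004053 min⁻¹
C(t) = C₀ e^(−kt) = 113 × e^(−0.004053 × 809) = 113 × e^(−3.279) = 113 × 0.03766 ≈ 4.26 µg/mL

4.26 µg/mL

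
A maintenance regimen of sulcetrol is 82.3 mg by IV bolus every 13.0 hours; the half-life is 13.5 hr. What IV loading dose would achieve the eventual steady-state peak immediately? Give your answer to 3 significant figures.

k = ln 2 / 13.5 = 0.05134 hr⁻¹
Accumulation ratio R = 1 / (1 − e^(−kτ)) = 1 / (1 − e^(−0.05134×13.0)) = 1 / (1 − 0.5130) = 2.053
Loading dose = maintenance dose × R = 82.3 × 2.053 ≈ 169 mg

169 mg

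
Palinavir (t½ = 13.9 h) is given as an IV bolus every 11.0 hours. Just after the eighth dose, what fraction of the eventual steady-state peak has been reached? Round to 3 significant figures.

0.988

k = ln 2 / 13.9 = 0.04987 h⁻¹
f_n = 1 − e^(−nkτ) = 1 − e^(−8 × 0.04987 × 11.0) = 1 − e^(−4.388) = 1 − 0.01242 ≈ 0.988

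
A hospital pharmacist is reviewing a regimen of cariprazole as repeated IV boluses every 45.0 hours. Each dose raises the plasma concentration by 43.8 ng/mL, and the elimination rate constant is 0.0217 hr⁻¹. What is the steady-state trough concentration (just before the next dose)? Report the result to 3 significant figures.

26.5 ng/mL

Fraction remaining after one interval: e^(−kτ) = e^(−0.02170 × 45.0) = 0.3766
R = 1 / (1 − 0.3766) = 1.604
Css,max = 43.8 × 1.604 = 70.26 ng/mL
Css,min = Css,max × e^(−kτ) = 70.26 × 0.3766 ≈ 26.5 ng/mL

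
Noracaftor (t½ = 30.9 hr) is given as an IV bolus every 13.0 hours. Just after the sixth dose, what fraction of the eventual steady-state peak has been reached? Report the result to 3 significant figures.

k = ln 2 / 30.9 = 0.02243 hr⁻¹
f_n = 1 − e^(−nkτ) = 1 − e^(−6 × 0.02243 × 13.0) = 1 − e^(−1.750) = 1 − 0.1738 ≈ 0.826

0.826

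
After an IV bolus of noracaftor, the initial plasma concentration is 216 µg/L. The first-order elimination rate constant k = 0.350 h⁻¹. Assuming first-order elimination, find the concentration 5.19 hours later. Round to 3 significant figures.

35.1 µg/L

C(t) = C₀ e^(−kt) = 216 × e^(−0.3500 × 5.19) = 216 × e^(−1.817) = 216 × 0.1626 ≈ 35.1 µg/L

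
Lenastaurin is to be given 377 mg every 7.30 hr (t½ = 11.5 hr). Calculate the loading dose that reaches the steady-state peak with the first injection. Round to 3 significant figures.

k = ln 2 / 11.5 = 0.06027 hr⁻¹
Accumulation ratio R = 1 / (1 − e^(−kτ)) = 1 / (1 − e^(−0.06027×7.30)) = 1 / (1 − 0.6440) = 2.809
Loading dose = maintenance dose × R = 377 × 2.809 ≈ 1060 mg

1060 mg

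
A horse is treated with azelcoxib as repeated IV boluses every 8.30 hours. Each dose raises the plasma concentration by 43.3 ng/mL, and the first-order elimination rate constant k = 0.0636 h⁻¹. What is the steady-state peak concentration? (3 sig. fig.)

106 ng/mL

Fraction remaining after one interval: e^(−kτ) = e^(−0.06360 × 8.30) = 0.5899
R = 1 / (1 − 0.5899) = 2.438
Css,max = 43.3 × 2.438 ≈ 106 ng/mL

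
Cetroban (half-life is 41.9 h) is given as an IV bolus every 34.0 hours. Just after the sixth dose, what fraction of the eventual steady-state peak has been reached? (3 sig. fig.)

k = ln 2 / 41.9 = 0.01654 h⁻¹
f_n = 1 − e^(−nkτ) = 1 − e^(−6 × 0.01654 × 34.0) = 1 − e^(−3.375) = 1 − 0.03423 ≈ 0.966

0.966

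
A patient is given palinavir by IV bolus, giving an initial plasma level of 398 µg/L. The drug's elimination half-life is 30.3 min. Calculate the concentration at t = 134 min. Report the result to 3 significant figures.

18.6 µg/L

k = ln 2 / 30.3 = 0.02288 min⁻¹
134 min is 4.422 half-lives, so C = 398 × (1/2)^4.422 = 398 × 0.04664 ≈ 18.6 µg/L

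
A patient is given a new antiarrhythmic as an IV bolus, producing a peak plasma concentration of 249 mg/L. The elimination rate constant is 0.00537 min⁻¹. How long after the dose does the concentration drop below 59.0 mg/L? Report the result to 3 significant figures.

C(t) = C₀ e^(−kt)  ⇒  t = ln(C₀/C) / k
t = ln(249/59.0) / 0.005370 = 1.440 / 0.005370 ≈ 268 minutes

268 minutes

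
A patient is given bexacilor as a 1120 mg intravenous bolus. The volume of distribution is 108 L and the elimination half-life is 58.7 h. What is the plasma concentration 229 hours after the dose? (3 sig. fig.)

0.694 mg/L

C₀ = dose / V = 1120 / 108 = 10.37 mg/L
k = ln 2 / 58.7 = 0.01181 h⁻¹
C(t) = C₀ e^(−kt) = 10.37 × e^(−0.01181 × 229) = 10.37 × e^(−2.704) = 10.37 × 0.06693 ≈ 0.694 mg/L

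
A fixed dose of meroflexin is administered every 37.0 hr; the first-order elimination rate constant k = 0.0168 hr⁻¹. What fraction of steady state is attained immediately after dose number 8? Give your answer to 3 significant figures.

f_n = 1 − e^(−nkτ) = 1 − e^(−8 × 0.01680 × 37.0) = 1 − e^(−4.973) = 1 − 0.006924 ≈ 0.993

0.993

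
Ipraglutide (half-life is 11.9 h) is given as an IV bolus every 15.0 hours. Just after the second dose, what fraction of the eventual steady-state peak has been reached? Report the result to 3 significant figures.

k = ln 2 / 11.9 = 0.05825 h⁻¹
f_n = 1 − e^(−nkτ) = 1 − e^(−2 × 0.05825 × 15.0) = 1 − e^(−1.747) = 1 − 0.1742 ≈ 0.826

0.826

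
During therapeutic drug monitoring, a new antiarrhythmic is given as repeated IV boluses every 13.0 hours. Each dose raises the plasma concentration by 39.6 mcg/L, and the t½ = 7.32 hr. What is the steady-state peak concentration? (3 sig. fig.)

55.9 mcg/L

k = ln 2 / 7.32 = 0.09469 hr⁻¹
Fraction remaining after one interval: e^(−kτ) = e^(−0.09469 × 13.0) = 0.2920
R = 1 / (1 − 0.2920) = 1.412
Css,max = 39.6 × 1.412 ≈ 55.9 mcg/L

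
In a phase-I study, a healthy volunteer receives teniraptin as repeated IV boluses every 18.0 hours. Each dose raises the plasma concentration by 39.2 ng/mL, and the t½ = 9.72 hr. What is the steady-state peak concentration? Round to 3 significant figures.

k = ln 2 / 9.72 = 0.07131 hr⁻¹
Fraction remaining after one interval: e^(−kτ) = e^(−0.07131 × 18.0) = 0.2770
R = 1 / (1 − 0.2770) = 1.383
Css,max = 39.2 × 1.383 ≈ 54.2 ng/mL

54.2 ng/mL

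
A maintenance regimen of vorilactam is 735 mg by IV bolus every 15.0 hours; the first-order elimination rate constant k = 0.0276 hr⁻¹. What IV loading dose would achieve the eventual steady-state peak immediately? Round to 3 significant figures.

Accumulation ratio R = 1 / (1 − e^(−kτ)) = 1 / (1 − e^(−0.02760×15.0)) = 1 / (1 − 0.6610) = 2.950
Loading dose = maintenance dose × R = 735 × 2.950 ≈ 2170 mg

2170 mg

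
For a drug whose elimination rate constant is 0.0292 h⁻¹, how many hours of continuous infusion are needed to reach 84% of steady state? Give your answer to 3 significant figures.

f = 1 − e^(−kt)  ⇒  t = −ln(1 − f) / k
t = −ln(1 − 0.84) / 0.02920 = 1.833 / 0.02920 ≈ 62.8 hours

62.8 hours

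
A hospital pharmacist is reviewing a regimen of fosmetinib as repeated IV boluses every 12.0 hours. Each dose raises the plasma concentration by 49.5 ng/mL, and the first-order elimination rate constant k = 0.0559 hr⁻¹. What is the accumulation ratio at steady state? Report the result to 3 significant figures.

Fraction remaining after one interval: e^(−kτ) = e^(−0.05590 × 12.0) = 0.5113
R = 1 / (1 − 0.5113) = 1 / 0.4887 ≈ 2.05

2.05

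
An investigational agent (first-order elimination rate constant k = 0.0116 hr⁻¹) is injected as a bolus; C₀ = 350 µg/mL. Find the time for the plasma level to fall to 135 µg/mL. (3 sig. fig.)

C(t) = C₀ e^(−kt)  ⇒  t = ln(C₀/C) / k
t = ln(350/135) / 0.01160 = 0.9527 / 0.01160 ≈ 82.1 hours

82.1 hours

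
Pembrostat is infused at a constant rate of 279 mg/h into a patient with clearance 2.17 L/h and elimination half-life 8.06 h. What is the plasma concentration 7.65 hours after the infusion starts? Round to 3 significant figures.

Css = rate / CL = 279 / 2.17 = 128.6 mg/L
k = ln 2 / 8.06 = 0.08600 h⁻¹
C(t) = Css (1 − e^(−kt)) = 128.6 × (1 − e^(−0.6579)) = 128.6 × 0.4821 ≈ 62.0 mg/L

62.0 mg/L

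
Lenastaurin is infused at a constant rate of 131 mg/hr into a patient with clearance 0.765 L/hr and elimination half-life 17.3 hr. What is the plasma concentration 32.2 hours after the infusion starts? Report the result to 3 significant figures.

124 µg/mL

Css = rate / CL = 131 / 0.765 = 171.2 µg/mL
k = ln 2 / 17.3 = 0.04007 hr⁻¹
C(t) = Css (1 − e^(−kt)) = 171.2 × (1 − e^(−1.290)) = 171.2 × 0.7248 ≈ 124 µg/mL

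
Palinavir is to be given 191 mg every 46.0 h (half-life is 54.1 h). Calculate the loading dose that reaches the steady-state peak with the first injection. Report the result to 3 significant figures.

429 mg

k = ln 2 / 54.1 = 0.01281 h⁻¹
Accumulation ratio R = 1 / (1 − e^(−kτ)) = 1 / (1 − e^(−0.01281×46.0)) = 1 / (1 − 0.5547) = 2.246
Loading dose = maintenance dose × R = 191 × 2.246 ≈ 429 mg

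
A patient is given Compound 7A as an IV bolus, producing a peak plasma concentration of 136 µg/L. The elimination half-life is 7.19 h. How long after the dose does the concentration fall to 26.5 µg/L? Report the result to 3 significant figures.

k = ln 2 / 7.19 = 0.09640 h⁻¹
C(t) = C₀ e^(−kt)  ⇒  t = ln(C₀/C) / k
t = ln(136/26.5) / 0.09640 = 1.636 / 0.09640 ≈ 17.0 hours

17.0 hours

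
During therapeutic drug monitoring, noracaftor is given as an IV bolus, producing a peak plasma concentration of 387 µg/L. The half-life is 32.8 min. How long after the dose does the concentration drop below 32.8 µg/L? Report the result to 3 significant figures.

k = ln 2 / 32.8 = 0.02113 min⁻¹
C(t) = C₀ e^(−kt)  ⇒  t = ln(C₀/C) / k
t = ln(387/32.8) / 0.02113 = 2.468 / 0.02113 ≈ 117 minutes

117 minutes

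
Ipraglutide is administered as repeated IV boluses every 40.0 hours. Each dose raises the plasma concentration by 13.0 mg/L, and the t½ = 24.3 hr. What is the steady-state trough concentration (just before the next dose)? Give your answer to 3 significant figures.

6.10 mg/L

k = ln 2 / 24.3 = 0.02852 hr⁻¹
Fraction remaining after one interval: e^(−kτ) = e^(−0.02852 × 40.0) = 0.3195
R = 1 / (1 − 0.3195) = 1.470
Css,max = 13.0 × 1.470 = 19.10 mg/L
Css,min = Css,max × e^(−kτ) = 19.10 × 0.3195 ≈ 6.10 mg/L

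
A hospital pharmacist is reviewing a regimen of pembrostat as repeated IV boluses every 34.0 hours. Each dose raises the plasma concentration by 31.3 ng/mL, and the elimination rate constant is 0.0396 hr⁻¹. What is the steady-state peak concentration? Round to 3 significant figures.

42.3 ng/mL

Fraction remaining after one interval: e^(−kτ) = e^(−0.03960 × 34.0) = 0.2602
R = 1 / (1 − 0.2602) = 1.352
Css,max = 31.3 × 1.352 ≈ 42.3 ng/mL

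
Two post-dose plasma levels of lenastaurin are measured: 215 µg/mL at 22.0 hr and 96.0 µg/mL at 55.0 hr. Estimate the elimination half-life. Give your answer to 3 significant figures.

28.4 hours

k = ln(C₁/C₂) / (t₂ − t₁) = ln(215/96.0) / (55.0 − 22.0)
  = 0.8063 / 33.00 = 0.02443 hr⁻¹
t½ = ln 2 / k = ln 2 / 0.02443 ≈ 28.4 hours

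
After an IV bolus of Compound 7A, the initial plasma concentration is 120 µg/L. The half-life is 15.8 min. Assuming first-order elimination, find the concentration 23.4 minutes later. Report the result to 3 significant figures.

k = ln 2 / 15.8 = 0.04387 min⁻¹
C(t) = C₀ e^(−kt) = 120 × e^(−0.04387 × 23.4) = 120 × e^(−1.027) = 120 × 0.3582 ≈ 43.0 µg/L

43.0 µg/L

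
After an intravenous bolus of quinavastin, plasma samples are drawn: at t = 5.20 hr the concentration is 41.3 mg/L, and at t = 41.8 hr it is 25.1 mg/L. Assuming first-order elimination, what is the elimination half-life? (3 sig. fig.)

k = ln(C₁/C₂) / (t₂ − t₁) = ln(41.3/25.1) / (41.8 − 5.20)
  = 0.4980 / 36.60 = 0.01361 hr⁻¹
t½ = ln 2 / k = ln 2 / 0.01361 ≈ 50.9 hours

50.9 hours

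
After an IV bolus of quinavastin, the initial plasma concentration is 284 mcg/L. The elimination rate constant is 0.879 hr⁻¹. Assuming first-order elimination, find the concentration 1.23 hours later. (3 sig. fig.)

96.3 mcg/L

C(t) = C₀ e^(−kt) = 284 × e^(−0.8790 × 1.23) = 284 × e^(−1.081) = 284 × 0.3392 ≈ 96.3 mcg/L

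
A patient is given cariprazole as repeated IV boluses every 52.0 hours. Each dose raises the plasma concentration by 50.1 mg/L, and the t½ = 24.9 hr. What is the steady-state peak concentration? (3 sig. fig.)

k = ln 2 / 24.9 = 0.02784 hr⁻¹
Fraction remaining after one interval: e^(−kτ) = e^(−0.02784 × 52.0) = 0.2351
R = 1 / (1 − 0.2351) = 1.307
Css,max = 50.1 × 1.307 ≈ 65.5 mg/L

65.5 mg/L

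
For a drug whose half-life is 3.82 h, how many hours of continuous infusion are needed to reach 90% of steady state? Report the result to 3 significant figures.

k = ln 2 / 3.82 = 0.1815 h⁻¹
f = 1 − e^(−kt)  ⇒  t = −ln(1 − f) / k
t = −ln(1 − 0.9) / 0.1815 = 2.303 / 0.1815 ≈ 12.7 hours

12.7 hours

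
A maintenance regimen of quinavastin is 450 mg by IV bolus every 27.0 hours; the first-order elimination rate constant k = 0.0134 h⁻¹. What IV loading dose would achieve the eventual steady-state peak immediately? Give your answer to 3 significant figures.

1480 mg

Accumulation ratio R = 1 / (1 − e^(−kτ)) = 1 / (1 − e^(−0.01340×27.0)) = 1 / (1 − 0.6964) = 3.294
Loading dose = maintenance dose × R = 450 × 3.294 ≈ 1480 mg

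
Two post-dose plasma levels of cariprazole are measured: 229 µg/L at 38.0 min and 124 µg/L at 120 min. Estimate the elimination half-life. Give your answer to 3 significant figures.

92.7 minutes

k = ln(C₁/C₂) / (t₂ − t₁) = ln(229/124) / (120 − 38.0)
  = 0.6134 / 82.00 = 0.007481 min⁻¹
t½ = ln 2 / k = ln 2 / 0.007481 ≈ 92.7 minutes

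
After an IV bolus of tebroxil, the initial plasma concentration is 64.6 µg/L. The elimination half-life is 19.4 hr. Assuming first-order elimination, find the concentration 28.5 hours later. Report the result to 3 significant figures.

23.3 µg/L

k = ln 2 / 19.4 = 0.03573 hr⁻¹
C(t) = C₀ e^(−kt) = 64.6 × e^(−0.03573 × 28.5) = 64.6 × e^(−1.018) = 64.6 × 0.3612 ≈ 23.3 µg/L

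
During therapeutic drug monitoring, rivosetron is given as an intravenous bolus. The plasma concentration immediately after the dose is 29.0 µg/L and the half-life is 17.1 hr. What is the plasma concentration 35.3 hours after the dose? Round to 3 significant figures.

k = ln 2 / 17.1 = 0.04053 hr⁻¹
35.3 hr is 2.064 half-lives, so C = 29.0 × (1/2)^2.064 = 29.0 × 0.2391 ≈ 6.93 µg/L

6.93 µg/L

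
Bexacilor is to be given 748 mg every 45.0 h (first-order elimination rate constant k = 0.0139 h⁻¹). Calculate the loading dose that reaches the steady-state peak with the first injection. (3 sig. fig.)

Accumulation ratio R = 1 / (1 − e^(−kτ)) = 1 / (1 − e^(−0.01390×45.0)) = 1 / (1 − 0.5350) = 2.151
Loading dose = maintenance dose × R = 748 × 2.151 ≈ 1610 mg

1610 mg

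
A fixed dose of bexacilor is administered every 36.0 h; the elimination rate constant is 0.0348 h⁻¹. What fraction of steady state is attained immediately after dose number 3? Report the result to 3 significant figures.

0.977

f_n = 1 − e^(−nkτ) = 1 − e^(−3 × 0.03480 × 36.0) = 1 − e^(−3.758) = 1 − 0.02332 ≈ 0.977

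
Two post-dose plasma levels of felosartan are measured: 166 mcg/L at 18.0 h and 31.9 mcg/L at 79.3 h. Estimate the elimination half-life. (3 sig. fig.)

25.8 hours

k = ln(C₁/C₂) / (t₂ − t₁) = ln(166/31.9) / (79.3 − 18.0)
  = 1.649 / 61.30 = 0.02691 h⁻¹
t½ = ln 2 / k = ln 2 / 0.02691 ≈ 25.8 hours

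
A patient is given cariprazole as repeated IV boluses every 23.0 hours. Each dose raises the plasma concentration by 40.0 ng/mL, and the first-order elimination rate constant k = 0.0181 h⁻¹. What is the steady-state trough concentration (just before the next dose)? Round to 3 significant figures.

77.5 ng/mL

Fraction remaining after one interval: e^(−kτ) = e^(−0.01810 × 23.0) = 0.6595
R = 1 / (1 − 0.6595) = 2.937
Css,max = 40.0 × 2.937 = 117.5 ng/mL
Css,min = Css,max × e^(−kτ) = 117.5 × 0.6595 ≈ 77.5 ng/mL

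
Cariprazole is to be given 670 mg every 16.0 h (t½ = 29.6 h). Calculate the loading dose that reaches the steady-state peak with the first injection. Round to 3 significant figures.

2140 mg

k = ln 2 / 29.6 = 0.02342 h⁻¹
Accumulation ratio R = 1 / (1 − e^(−kτ)) = 1 / (1 − e^(−0.02342×16.0)) = 1 / (1 − 0.6875) = 3.200
Loading dose = maintenance dose × R = 670 × 3.200 ≈ 2140 mg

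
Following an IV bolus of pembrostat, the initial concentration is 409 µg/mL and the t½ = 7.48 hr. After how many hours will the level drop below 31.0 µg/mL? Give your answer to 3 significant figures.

k = ln 2 / 7.48 = 0.09267 hr⁻¹
C(t) = C₀ e^(−kt)  ⇒  t = ln(C₀/C) / k
t = ln(409/31.0) / 0.09267 = 2.580 / 0.09267 ≈ 27.8 hours

27.8 hours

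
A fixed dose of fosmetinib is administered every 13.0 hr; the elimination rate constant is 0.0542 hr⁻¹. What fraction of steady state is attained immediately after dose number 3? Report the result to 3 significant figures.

f_n = 1 − e^(−nkτ) = 1 − e^(−3 × 0.05420 × 13.0) = 1 − e^(−2.114) = 1 − 0.1208 ≈ 0.879

0.879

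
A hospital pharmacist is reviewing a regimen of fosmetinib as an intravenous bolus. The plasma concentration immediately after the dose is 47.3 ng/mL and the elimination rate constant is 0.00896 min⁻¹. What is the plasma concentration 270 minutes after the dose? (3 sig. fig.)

C(t) = C₀ e^(−kt) = 47.3 × e^(−0.008960 × 270) = 47.3 × e^(−2.419) = 47.3 × 0.08899 ≈ 4.21 ng/mL

4.21 ng/mL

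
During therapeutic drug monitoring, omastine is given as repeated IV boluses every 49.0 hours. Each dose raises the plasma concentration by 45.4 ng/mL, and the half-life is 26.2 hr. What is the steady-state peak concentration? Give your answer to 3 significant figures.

62.5 ng/mL

k = ln 2 / 26.2 = 0.02646 hr⁻¹
Fraction remaining after one interval: e^(−kτ) = e^(−0.02646 × 49.0) = 0.2735
R = 1 / (1 − 0.2735) = 1.377
Css,max = 45.4 × 1.377 ≈ 62.5 ng/mL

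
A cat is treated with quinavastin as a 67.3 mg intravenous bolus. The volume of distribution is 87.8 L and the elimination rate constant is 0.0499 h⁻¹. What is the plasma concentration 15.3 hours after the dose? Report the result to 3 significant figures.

0.357 µg/mL

C₀ = dose / V = 67.3 / 87.8 = 0.7665 µg/mL
C(t) = C₀ e^(−kt) = 0.7665 × e^(−0.04990 × 15.3) = 0.7665 × e^(−0.7635) = 0.7665 × 0.4660 ≈ 0.357 µg/mL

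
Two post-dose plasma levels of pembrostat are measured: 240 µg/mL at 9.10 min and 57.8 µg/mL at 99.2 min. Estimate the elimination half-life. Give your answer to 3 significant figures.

k = ln(C₁/C₂) / (t₂ − t₁) = ln(240/57.8) / (99.2 − 9.10)
  = 1.424 / 90.10 = 0.01580 min⁻¹
t½ = ln 2 / k = ln 2 / 0.01580 ≈ 43.9 minutes

43.9 minutes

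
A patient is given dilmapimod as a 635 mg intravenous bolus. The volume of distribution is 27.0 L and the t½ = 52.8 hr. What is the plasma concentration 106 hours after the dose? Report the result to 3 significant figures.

5.85 mg/L

C₀ = dose / V = 635 / 27.0 = 23.52 mg/L
k = ln 2 / 52.8 = 0.01313 hr⁻¹
C(t) = C₀ e^(−kt) = 23.52 × e^(−0.01313 × 106) = 23.52 × e^(−1.392) = 23.52 × 0.2487 ≈ 5.85 mg/L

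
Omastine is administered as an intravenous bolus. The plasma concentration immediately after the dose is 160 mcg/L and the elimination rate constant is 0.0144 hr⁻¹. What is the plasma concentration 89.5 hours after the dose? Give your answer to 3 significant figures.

C(t) = C₀ e^(−kt) = 160 × e^(−0.01440 × 89.5) = 160 × e^(−1.289) = 160 × 0.2756 ≈ 44.1 mcg/L

44.1 mcg/L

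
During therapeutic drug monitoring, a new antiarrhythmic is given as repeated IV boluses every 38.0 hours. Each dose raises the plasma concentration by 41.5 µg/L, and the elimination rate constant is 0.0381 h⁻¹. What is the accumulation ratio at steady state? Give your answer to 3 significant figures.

1.31

Fraction remaining after one interval: e^(−kτ) = e^(−0.03810 × 38.0) = 0.2351
R = 1 / (1 − 0.2351) = 1 / 0.7649 ≈ 1.31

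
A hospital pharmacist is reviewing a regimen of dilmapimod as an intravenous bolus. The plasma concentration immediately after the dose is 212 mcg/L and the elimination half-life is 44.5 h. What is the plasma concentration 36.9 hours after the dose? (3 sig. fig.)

k = ln 2 / 44.5 = 0.01558 h⁻¹
C(t) = C₀ e^(−kt) = 212 × e^(−0.01558 × 36.9) = 212 × e^(−0.5748) = 212 × 0.5628 ≈ 119 mcg/L

119 mcg/L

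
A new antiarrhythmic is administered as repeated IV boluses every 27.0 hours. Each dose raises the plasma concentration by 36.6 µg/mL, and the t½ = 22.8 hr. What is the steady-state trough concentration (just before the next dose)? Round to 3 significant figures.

28.8 µg/mL

k = ln 2 / 22.8 = 0.03040 hr⁻¹
Fraction remaining after one interval: e^(−kτ) = e^(−0.03040 × 27.0) = 0.4401
R = 1 / (1 − 0.4401) = 1.786
Css,max = 36.6 × 1.786 = 65.36 µg/mL
Css,min = Css,max × e^(−kτ) = 65.36 × 0.4401 ≈ 28.8 µg/mL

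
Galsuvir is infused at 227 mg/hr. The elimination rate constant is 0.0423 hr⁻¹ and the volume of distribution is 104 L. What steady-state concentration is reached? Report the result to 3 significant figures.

51.6 µg/mL

CL = k · V = 0.0423 × 104 = 4.399 L/hr
Css = rate / CL = 227 / 4.399 ≈ 51.6 µg/mL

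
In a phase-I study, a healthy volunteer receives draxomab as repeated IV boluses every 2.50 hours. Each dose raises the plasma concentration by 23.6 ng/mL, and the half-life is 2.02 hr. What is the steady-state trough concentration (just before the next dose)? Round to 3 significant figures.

17.4 ng/mL

k = ln 2 / 2.02 = 0.3431 hr⁻¹
Fraction remaining after one interval: e^(−kτ) = e^(−0.3431 × 2.50) = 0.4241
R = 1 / (1 − 0.4241) = 1.736
Css,max = 23.6 × 1.736 = 40.98 ng/mL
Css,min = Css,max × e^(−kτ) = 40.98 × 0.4241 ≈ 17.4 ng/mL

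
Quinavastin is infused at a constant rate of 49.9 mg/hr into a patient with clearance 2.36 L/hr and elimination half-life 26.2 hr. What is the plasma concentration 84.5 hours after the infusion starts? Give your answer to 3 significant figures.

18.9 µg/mL

Css = rate / CL = 49.9 / 2.36 = 21.14 µg/mL
k = ln 2 / 26.2 = 0.02646 hr⁻¹
C(t) = Css (1 − e^(−kt)) = 21.14 × (1 − e^(−2.236)) = 21.14 × 0.8931 ≈ 18.9 µg/mL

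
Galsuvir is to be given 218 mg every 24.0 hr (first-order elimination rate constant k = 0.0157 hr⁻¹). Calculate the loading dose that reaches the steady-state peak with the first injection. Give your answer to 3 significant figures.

Accumulation ratio R = 1 / (1 − e^(−kτ)) = 1 / (1 − e^(−0.01570×24.0)) = 1 / (1 − 0.6861) = 3.185
Loading dose = maintenance dose × R = 218 × 3.185 ≈ 694 mg

694 mg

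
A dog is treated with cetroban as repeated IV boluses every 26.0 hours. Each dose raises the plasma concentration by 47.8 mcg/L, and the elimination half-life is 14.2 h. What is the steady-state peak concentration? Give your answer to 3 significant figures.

k = ln 2 / 14.2 = 0.04881 h⁻¹
Fraction remaining after one interval: e^(−kτ) = e^(−0.04881 × 26.0) = 0.2811
R = 1 / (1 − 0.2811) = 1.391
Css,max = 47.8 × 1.391 ≈ 66.5 mcg/L

66.5 mcg/L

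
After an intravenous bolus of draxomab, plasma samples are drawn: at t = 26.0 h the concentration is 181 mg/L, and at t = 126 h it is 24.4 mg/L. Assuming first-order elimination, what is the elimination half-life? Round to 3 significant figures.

34.6 hours

k = ln(C₁/C₂) / (t₂ − t₁) = ln(181/24.4) / (126 − 26.0)
  = 2.004 / 100.0 = 0.02004 h⁻¹
t½ = ln 2 / k = ln 2 / 0.02004 ≈ 34.6 hours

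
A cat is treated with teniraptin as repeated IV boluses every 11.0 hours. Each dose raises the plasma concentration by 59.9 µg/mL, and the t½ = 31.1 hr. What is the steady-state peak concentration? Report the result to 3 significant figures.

k = ln 2 / 31.1 = 0.02229 hr⁻¹
Fraction remaining after one interval: e^(−kτ) = e^(−0.02229 × 11.0) = 0.7826
R = 1 / (1 − 0.7826) = 4.599
Css,max = 59.9 × 4.599 ≈ 275 µg/mL

275 µg/mL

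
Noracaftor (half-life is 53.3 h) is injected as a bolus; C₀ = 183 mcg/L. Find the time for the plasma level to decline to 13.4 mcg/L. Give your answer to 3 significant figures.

k = ln 2 / 53.3 = 0.01300 h⁻¹
C(t) = C₀ e^(−kt)  ⇒  t = ln(C₀/C) / k
t = ln(183/13.4) / 0.01300 = 2.614 / 0.01300 ≈ 201 hours

201 hours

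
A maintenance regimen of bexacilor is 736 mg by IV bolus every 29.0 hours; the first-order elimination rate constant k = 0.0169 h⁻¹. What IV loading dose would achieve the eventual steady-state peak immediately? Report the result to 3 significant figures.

1900 mg

Accumulation ratio R = 1 / (1 − e^(−kτ)) = 1 / (1 − e^(−0.01690×29.0)) = 1 / (1 − 0.6126) = 2.581
Loading dose = maintenance dose × R = 736 × 2.581 ≈ 1900 mg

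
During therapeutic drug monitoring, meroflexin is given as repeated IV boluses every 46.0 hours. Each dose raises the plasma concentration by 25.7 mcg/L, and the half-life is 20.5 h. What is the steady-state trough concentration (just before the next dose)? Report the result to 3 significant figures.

6.88 mcg/L

k = ln 2 / 20.5 = 0.03381 h⁻¹
Fraction remaining after one interval: e^(−kτ) = e^(−0.03381 × 46.0) = 0.2111
R = 1 / (1 − 0.2111) = 1.268
Css,max = 25.7 × 1.268 = 32.58 mcg/L
Css,min = Css,max × e^(−kτ) = 32.58 × 0.2111 ≈ 6.88 mcg/L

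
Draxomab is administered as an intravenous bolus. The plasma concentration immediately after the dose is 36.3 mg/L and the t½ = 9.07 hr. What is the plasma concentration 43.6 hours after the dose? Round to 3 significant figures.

1.30 mg/L

k = ln 2 / 9.07 = 0.07642 hr⁻¹
C(t) = C₀ e^(−kt) = 36.3 × e^(−0.07642 × 43.6) = 36.3 × e^(−3.332) = 36.3 × 0.03572 ≈ 1.30 mg/L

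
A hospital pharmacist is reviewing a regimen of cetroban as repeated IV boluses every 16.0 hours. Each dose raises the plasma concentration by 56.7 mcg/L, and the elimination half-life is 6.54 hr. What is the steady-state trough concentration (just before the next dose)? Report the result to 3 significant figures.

12.7 mcg/L

k = ln 2 / 6.54 = 0.1060 hr⁻¹
Fraction remaining after one interval: e^(−kτ) = e^(−0.1060 × 16.0) = 0.1835
R = 1 / (1 − 0.1835) = 1.225
Css,max = 56.7 × 1.225 = 69.44 mcg/L
Css,min = Css,max × e^(−kτ) = 69.44 × 0.1835 ≈ 12.7 mcg/L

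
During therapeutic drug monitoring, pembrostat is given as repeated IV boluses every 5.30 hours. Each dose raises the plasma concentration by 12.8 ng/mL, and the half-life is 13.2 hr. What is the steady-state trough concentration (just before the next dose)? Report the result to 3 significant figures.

39.9 ng/mL

k = ln 2 / 13.2 = 0.05251 hr⁻¹
Fraction remaining after one interval: e^(−kτ) = e^(−0.05251 × 5.30) = 0.7571
R = 1 / (1 − 0.7571) = 4.116
Css,max = 12.8 × 4.116 = 52.69 ng/mL
Css,min = Css,max × e^(−kτ) = 52.69 × 0.7571 ≈ 39.9 ng/mL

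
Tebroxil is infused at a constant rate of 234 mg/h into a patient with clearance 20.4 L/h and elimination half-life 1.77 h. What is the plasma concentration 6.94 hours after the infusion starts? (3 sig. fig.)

10.7 µg/mL

Css = rate / CL = 234 / 20.4 = 11.47 µg/mL
k = ln 2 / 1.77 = 0.3916 h⁻¹
C(t) = Css (1 − e^(−kt)) = 11.47 × (1 − e^(−2.718)) = 11.47 × 0.9340 ≈ 10.7 µg/mL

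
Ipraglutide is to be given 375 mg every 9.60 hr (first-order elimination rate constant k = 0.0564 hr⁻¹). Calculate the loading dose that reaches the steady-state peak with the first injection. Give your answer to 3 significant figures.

897 mg

Accumulation ratio R = 1 / (1 − e^(−kτ)) = 1 / (1 − e^(−0.05640×9.60)) = 1 / (1 − 0.5819) = 2.392
Loading dose = maintenance dose × R = 375 × 2.392 ≈ 897 mg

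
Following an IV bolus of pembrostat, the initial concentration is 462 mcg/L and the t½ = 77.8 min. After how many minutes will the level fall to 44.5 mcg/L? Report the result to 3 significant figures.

263 minutes

k = ln 2 / 77.8 = 0.008909 min⁻¹
C(t) = C₀ e^(−kt)  ⇒  t = ln(C₀/C) / k
t = ln(462/44.5) / 0.008909 = 2.340 / 0.008909 ≈ 263 minutes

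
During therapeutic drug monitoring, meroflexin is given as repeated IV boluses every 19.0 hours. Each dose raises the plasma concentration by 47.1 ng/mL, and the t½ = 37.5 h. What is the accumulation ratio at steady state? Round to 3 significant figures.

3.38

k = ln 2 / 37.5 = 0.01848 h⁻¹
Fraction remaining after one interval: e^(−kτ) = e^(−0.01848 × 19.0) = 0.7038
R = 1 / (1 − 0.7038) = 1 / 0.2962 ≈ 3.38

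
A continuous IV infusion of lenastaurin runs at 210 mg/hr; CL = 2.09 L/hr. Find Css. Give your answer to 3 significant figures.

Css = infusion rate / CL = 210 / 2.09 ≈ 100 µg/mL

100 µg/mL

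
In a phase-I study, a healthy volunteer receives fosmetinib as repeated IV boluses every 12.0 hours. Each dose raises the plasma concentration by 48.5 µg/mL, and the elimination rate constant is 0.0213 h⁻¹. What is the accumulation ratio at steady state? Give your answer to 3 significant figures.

4.43

Fraction remaining after one interval: e^(−kτ) = e^(−0.02130 × 12.0) = 0.7745
R = 1 / (1 − 0.7745) = 1 / 0.2255 ≈ 4.43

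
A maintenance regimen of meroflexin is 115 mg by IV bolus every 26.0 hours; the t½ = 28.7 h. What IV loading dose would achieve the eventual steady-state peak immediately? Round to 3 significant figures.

247 mg

k = ln 2 / 28.7 = 0.02415 h⁻¹
Accumulation ratio R = 1 / (1 − e^(−kτ)) = 1 / (1 − e^(−0.02415×26.0)) = 1 / (1 − 0.5337) = 2.145
Loading dose = maintenance dose × R = 115 × 2.145 ≈ 247 mg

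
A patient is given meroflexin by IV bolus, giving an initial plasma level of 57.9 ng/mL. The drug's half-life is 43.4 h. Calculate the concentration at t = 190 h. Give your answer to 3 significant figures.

2.78 ng/mL

k = ln 2 / 43.4 = 0.01597 h⁻¹
190 h is 4.378 half-lives, so C = 57.9 × (1/2)^4.378 = 57.9 × 0.04810 ≈ 2.78 ng/mL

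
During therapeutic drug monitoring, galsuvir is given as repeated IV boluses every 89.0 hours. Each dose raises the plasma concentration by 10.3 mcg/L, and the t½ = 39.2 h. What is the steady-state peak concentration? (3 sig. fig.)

13.0 mcg/L

k = ln 2 / 39.2 = 0.01768 h⁻¹
Fraction remaining after one interval: e^(−kτ) = e^(−0.01768 × 89.0) = 0.2073
R = 1 / (1 − 0.2073) = 1.261
Css,max = 10.3 × 1.261 ≈ 13.0 mcg/L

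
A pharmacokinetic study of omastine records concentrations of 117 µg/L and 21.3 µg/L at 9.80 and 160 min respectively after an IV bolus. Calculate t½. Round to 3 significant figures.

k = ln(C₁/C₂) / (t₂ − t₁) = ln(117/21.3) / (160 − 9.80)
  = 1.703 / 150.2 = 0.01134 min⁻¹
t½ = ln 2 / k = ln 2 / 0.01134 ≈ 61.1 minutes

61.1 minutes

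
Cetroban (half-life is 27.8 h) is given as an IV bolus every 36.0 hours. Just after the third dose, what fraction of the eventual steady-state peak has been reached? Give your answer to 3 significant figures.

0.932

k = ln 2 / 27.8 = 0.02493 h⁻¹
f_n = 1 − e^(−nkτ) = 1 − e^(−3 × 0.02493 × 36.0) = 1 − e^(−2.693) = 1 − 0.06769 ≈ 0.932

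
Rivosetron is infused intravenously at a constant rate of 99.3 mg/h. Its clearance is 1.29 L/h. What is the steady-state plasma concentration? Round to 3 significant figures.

Css = infusion rate / CL = 99.3 / 1.29 ≈ 77.0 µg/mL

77.0 µg/mL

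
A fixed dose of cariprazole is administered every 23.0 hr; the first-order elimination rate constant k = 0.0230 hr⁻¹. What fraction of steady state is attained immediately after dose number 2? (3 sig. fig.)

0.653

f_n = 1 − e^(−nkτ) = 1 − e^(−2 × 0.02300 × 23.0) = 1 − e^(−1.058) = 1 − 0.3471 ≈ 0.653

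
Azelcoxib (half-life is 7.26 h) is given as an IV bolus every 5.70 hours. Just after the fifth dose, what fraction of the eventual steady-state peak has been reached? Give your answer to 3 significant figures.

k = ln 2 / 7.26 = 0.09547 h⁻¹
f_n = 1 − e^(−nkτ) = 1 − e^(−5 × 0.09547 × 5.70) = 1 − e^(−2.721) = 1 − 0.06581 ≈ 0.934

0.934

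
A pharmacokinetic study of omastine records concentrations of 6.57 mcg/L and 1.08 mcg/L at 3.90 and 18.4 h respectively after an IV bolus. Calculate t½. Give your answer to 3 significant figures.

5.57 hours

k = ln(C₁/C₂) / (t₂ − t₁) = ln(6.57/1.08) / (18.4 − 3.90)
  = 1.806 / 14.50 = 0.1245 h⁻¹
t½ = ln 2 / k = ln 2 / 0.1245 ≈ 5.57 hours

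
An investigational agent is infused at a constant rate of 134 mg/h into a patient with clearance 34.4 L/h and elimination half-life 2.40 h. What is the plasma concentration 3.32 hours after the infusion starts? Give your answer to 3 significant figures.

Css = rate / CL = 134 / 34.4 = 3.895 mg/L
k = ln 2 / 2.40 = 0.2888 h⁻¹
C(t) = Css (1 − e^(−kt)) = 3.895 × (1 − e^(−0.9589)) = 3.895 × 0.6167 ≈ 2.40 mg/L

2.40 mg/L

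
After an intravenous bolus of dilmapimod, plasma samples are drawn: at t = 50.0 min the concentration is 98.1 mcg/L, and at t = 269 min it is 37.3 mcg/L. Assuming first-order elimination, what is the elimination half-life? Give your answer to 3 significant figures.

157 minutes

k = ln(C₁/C₂) / (t₂ − t₁) = ln(98.1/37.3) / (269 − 50.0)
  = 0.9670 / 219.0 = 0.004415 min⁻¹
t½ = ln 2 / k = ln 2 / 0.004415 ≈ 157 minutes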